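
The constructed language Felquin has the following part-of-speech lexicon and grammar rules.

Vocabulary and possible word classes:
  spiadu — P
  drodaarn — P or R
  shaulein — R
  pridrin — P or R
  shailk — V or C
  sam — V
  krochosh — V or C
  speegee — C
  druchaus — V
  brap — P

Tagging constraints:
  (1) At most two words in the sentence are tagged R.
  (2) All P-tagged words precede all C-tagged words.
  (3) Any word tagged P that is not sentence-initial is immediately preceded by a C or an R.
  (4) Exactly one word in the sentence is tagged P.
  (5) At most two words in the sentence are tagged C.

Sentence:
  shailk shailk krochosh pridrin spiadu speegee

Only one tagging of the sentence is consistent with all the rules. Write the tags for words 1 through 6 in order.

Candidates per position — 1:shailk {V,C}; 2:shailk {V,C}; 3:krochosh {V,C}; 4:pridrin {P,R}; 5:spiadu {P}; 6:speegee {C}.
Position 1: C is ruled out by rule 2; that leaves V.
Position 2: C is ruled out by rule 2; that leaves V.
Position 3: C is ruled out by rule 2; that leaves V.
Position 4: P is ruled out by rule 3; that leaves R.
The only consistent sequence is: V V V R P C.
Check: rule 1 ✓; rule 2 ✓; rule 3 ✓; rule 4 ✓; rule 5 ✓.

V V V R P C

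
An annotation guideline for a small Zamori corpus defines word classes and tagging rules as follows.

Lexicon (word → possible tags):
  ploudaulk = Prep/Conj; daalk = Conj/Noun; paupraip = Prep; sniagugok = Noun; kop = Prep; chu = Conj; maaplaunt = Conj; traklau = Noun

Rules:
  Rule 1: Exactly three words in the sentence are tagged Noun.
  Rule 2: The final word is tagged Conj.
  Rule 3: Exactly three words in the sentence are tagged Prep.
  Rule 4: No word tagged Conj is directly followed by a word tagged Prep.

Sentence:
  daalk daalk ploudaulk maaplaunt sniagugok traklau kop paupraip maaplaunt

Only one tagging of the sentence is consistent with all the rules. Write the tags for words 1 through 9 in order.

Conj Noun Prep Conj Noun Noun Prep Prep Conj

Candidates per position — 1:daalk {Conj,Noun}; 2:daalk {Conj,Noun}; 3:ploudaulk {Prep,Conj}; 4:maaplaunt {Conj}; 5:sniagugok {Noun}; 6:traklau {Noun}; 7:kop {Prep}; 8:paupraip {Prep}; 9:maaplaunt {Conj}.
Position 3: Conj is ruled out by rule 3; that leaves Prep.
Position 2: Conj is ruled out by rule 4; that leaves Noun.
Position 1: Noun is ruled out by rule 1; that leaves Conj.
So the tagging must be: Conj Noun Prep Conj Noun Noun Prep Prep Conj.
Rule-by-rule: rule 1 holds; rule 2 holds; rule 3 holds; rule 4 holds.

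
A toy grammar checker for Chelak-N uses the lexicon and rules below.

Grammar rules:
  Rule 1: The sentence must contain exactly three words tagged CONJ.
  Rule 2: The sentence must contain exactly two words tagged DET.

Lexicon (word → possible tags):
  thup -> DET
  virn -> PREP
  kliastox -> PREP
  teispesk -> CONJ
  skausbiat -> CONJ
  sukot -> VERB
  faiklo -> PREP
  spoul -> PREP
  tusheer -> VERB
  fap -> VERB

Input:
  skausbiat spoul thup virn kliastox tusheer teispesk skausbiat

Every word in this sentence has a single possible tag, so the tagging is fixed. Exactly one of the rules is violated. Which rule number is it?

Fixed tagging: CONJ PREP DET PREP PREP VERB CONJ CONJ.
Checking each rule: R1 ✓, R2 ✗.
Only rule 2 fails.

2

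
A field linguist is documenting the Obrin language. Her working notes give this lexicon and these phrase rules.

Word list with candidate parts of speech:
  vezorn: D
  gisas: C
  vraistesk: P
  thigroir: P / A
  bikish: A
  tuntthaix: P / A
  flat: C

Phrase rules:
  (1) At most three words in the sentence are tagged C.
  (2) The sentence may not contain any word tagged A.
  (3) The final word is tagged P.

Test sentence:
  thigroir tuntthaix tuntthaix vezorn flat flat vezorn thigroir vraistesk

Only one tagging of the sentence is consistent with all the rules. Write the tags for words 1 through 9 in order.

P P P D C C D P P

Candidates per position — 1:thigroir {P,A}; 2:tuntthaix {P,A}; 3:tuntthaix {P,A}; 4:vezorn {D}; 5:flat {C}; 6:flat {C}; 7:vezorn {D}; 8:thigroir {P,A}; 9:vraistesk {P}.
Position 1: A is ruled out by rule 2; that leaves P.
Position 2: A is ruled out by rule 2; that leaves P.
Position 3: A is ruled out by rule 2; that leaves P.
Position 8: A is ruled out by rule 2; that leaves P.
So the tagging must be: P P P D C C D P P.
Verifying each rule — rule 1 ✓; rule 2 ✓; rule 3 ✓.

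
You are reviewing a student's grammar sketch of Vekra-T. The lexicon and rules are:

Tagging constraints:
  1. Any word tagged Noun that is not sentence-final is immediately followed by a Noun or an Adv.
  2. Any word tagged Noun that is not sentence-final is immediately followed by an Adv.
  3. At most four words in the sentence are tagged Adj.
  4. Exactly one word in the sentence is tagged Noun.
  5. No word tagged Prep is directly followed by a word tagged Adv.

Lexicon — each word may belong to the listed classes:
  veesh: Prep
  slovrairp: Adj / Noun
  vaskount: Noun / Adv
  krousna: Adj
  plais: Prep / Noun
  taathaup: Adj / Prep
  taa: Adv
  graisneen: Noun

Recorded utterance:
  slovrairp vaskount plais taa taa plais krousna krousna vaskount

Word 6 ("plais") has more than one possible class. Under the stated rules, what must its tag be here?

Prep

Candidates per position — 1:slovrairp {Adj,Noun}; 2:vaskount {Noun,Adv}; 3:plais {Prep,Noun}; 4:taa {Adv}; 5:taa {Adv}; 6:plais {Prep,Noun}; 7:krousna {Adj}; 8:krousna {Adj}; 9:vaskount {Noun,Adv}.
Position 2: Noun is ruled out by rule 2; that leaves Adv.
Position 3: Prep is ruled out by rule 5; that leaves Noun.
Position 6: Noun is ruled out by rule 1; that leaves Prep.
Position 9: Noun is ruled out by rule 4; that leaves Adv.
Position 1: Noun is ruled out by rule 4; that leaves Adj.
So the tagging must be: Adj Adv Noun Adv Adv Prep Adj Adj Adv.
Check: rule 1 ✓; rule 2 ✓; rule 3 ✓; rule 4 ✓; rule 5 ✓.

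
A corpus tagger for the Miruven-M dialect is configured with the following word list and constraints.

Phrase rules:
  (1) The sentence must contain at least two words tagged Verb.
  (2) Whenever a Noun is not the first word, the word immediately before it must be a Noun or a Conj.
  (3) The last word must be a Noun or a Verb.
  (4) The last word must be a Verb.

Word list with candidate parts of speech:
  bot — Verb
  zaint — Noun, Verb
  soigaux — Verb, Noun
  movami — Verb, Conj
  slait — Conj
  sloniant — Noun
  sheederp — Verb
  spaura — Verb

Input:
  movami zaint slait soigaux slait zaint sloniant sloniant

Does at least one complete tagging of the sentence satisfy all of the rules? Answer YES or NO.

Candidates per position — 1:movami {Verb,Conj}; 2:zaint {Noun,Verb}; 3:slait {Conj}; 4:soigaux {Verb,Noun}; 5:slait {Conj}; 6:zaint {Noun,Verb}; 7:sloniant {Noun}; 8:sloniant {Noun}.
Rule 4 cannot be satisfied by any choice of tags from the lexicon.
So there is no consistent tagging.

NO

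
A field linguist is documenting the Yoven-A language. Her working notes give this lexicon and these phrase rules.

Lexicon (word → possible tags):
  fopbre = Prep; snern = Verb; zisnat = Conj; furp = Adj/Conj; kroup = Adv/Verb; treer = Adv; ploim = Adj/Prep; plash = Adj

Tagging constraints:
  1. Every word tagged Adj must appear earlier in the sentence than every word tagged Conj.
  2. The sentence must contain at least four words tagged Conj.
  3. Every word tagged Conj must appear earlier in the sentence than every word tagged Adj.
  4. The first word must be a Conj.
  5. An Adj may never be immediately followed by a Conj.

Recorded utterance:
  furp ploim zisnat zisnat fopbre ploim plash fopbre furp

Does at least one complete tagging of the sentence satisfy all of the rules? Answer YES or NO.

NO

Candidates per position — 1:furp {Adj,Conj}; 2:ploim {Adj,Prep}; 3:zisnat {Conj}; 4:zisnat {Conj}; 5:fopbre {Prep}; 6:ploim {Adj,Prep}; 7:plash {Adj}; 8:fopbre {Prep}; 9:furp {Adj,Conj}.
Rule 1 cannot be satisfied by any choice of tags from the lexicon.
So there is no consistent tagging.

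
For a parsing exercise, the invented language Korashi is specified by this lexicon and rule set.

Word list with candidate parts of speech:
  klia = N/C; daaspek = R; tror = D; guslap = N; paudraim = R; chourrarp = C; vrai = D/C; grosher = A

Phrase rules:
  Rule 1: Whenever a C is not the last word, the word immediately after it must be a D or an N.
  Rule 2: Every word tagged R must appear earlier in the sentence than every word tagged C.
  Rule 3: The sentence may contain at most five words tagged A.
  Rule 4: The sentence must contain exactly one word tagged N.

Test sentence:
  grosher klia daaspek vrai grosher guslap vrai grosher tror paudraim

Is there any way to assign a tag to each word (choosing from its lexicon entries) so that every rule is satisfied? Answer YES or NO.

Candidates per position — 1:grosher {A}; 2:klia {N,C}; 3:daaspek {R}; 4:vrai {D,C}; 5:grosher {A}; 6:guslap {N}; 7:vrai {D,C}; 8:grosher {A}; 9:tror {D}; 10:paudraim {R}.
Every candidate sequence violates at least one rule; no consistent tagging exists.

NO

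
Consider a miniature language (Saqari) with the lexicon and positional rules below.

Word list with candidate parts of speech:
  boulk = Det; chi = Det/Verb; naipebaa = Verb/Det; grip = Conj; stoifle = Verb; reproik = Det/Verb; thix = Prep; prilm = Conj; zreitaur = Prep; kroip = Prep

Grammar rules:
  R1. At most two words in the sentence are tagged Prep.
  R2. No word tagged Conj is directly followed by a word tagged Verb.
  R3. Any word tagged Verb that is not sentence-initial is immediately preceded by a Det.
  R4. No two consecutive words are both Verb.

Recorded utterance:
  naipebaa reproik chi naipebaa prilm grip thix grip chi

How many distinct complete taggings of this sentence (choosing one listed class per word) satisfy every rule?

8

Candidates per position — 1:naipebaa {Verb,Det}; 2:reproik {Det,Verb}; 3:chi {Det,Verb}; 4:naipebaa {Verb,Det}; 5:prilm {Conj}; 6:grip {Conj}; 7:thix {Prep}; 8:grip {Conj}; 9:chi {Det,Verb}.
There are 32 candidate sequences in total.
Checking each against the rules leaves 8 sequences.
Count = 8.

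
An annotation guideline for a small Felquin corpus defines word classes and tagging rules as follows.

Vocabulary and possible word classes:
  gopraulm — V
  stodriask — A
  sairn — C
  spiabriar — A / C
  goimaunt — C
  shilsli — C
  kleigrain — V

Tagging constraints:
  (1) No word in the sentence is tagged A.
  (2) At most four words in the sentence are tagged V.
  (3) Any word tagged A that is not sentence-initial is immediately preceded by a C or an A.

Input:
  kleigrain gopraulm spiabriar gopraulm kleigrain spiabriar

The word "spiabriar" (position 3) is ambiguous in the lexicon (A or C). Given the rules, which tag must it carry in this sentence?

Candidates per position — 1:kleigrain {V}; 2:gopraulm {V}; 3:spiabriar {A,C}; 4:gopraulm {V}; 5:kleigrain {V}; 6:spiabriar {A,C}.
Word 3 cannot be A — rule 1 would then fail for every completion. It is C.
Word 6 cannot be A — rule 1 would then fail for every completion. It is C.
The only consistent sequence is: V V C V V C.
Verifying each rule — rule 1 ok; rule 2 ok; rule 3 ok.

C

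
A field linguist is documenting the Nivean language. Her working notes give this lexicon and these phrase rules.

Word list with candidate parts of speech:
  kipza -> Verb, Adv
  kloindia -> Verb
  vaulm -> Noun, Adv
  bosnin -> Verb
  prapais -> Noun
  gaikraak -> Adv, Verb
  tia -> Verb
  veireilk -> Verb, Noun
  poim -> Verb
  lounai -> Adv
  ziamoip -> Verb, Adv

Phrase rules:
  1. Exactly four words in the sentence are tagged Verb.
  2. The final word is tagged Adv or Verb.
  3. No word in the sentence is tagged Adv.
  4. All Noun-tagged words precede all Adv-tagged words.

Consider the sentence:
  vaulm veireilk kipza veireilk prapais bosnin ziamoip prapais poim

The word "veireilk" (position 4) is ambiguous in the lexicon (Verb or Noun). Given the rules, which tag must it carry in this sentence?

Candidates per position — 1:vaulm {Noun,Adv}; 2:veireilk {Verb,Noun}; 3:kipza {Verb,Adv}; 4:veireilk {Verb,Noun}; 5:prapais {Noun}; 6:bosnin {Verb}; 7:ziamoip {Verb,Adv}; 8:prapais {Noun}; 9:poim {Verb}.
Word 1 cannot be Adv — rule 3 would then fail for every completion. It is Noun.
Word 3 cannot be Adv — rule 3 would then fail for every completion. It is Verb.
Word 7 cannot be Adv — rule 3 would then fail for every completion. It is Verb.
Word 2 cannot be Verb — rule 1 would then fail for every completion. It is Noun.
Word 4 cannot be Verb — rule 1 would then fail for every completion. It is Noun.
So the tagging must be: Noun Noun Verb Noun Noun Verb Verb Noun Verb.
Checking: rule 1 satisfied; rule 2 satisfied; rule 3 satisfied; rule 4 satisfied.

Noun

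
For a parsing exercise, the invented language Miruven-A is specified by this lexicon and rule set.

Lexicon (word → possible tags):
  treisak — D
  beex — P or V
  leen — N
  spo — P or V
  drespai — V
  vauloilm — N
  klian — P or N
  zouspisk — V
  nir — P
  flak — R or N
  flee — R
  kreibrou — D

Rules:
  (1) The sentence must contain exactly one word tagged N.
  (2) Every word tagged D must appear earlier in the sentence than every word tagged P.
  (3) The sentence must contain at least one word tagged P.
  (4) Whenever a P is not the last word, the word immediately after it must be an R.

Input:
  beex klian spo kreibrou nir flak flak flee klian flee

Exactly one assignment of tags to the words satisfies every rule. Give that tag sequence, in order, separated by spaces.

V N V D P R R R P R

Candidates per position — 1:beex {P,V}; 2:klian {P,N}; 3:spo {P,V}; 4:kreibrou {D}; 5:nir {P}; 6:flak {R,N}; 7:flak {R,N}; 8:flee {R}; 9:klian {P,N}; 10:flee {R}.
If word 1 were P, no tagging could satisfy rule 2; so word 1 is V.
If word 2 were P, no tagging could satisfy rule 2; so word 2 is N.
If word 3 were P, no tagging could satisfy rule 2; so word 3 is V.
If word 6 were N, no tagging could satisfy rule 1; so word 6 is R.
If word 7 were N, no tagging could satisfy rule 1; so word 7 is R.
If word 9 were N, no tagging could satisfy rule 1; so word 9 is P.
The unique satisfying tagging is: V N V D P R R R P R.
Verifying each rule — rule 1 ✓; rule 2 ✓; rule 3 ✓; rule 4 ✓.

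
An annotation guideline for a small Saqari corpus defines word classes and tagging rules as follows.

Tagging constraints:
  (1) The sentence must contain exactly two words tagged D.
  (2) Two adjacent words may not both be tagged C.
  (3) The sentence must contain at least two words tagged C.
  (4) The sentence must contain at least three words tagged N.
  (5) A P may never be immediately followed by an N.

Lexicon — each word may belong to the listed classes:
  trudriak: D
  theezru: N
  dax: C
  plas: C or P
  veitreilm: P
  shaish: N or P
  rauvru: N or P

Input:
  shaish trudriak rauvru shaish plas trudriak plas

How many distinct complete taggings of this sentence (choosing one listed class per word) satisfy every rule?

Candidates per position — 1:shaish {N,P}; 2:trudriak {D}; 3:rauvru {N,P}; 4:shaish {N,P}; 5:plas {C,P}; 6:trudriak {D}; 7:plas {C,P}.
There are 32 candidate sequences in total.
The sequences that satisfy every rule: N D N N C D C.
Count = 1.

1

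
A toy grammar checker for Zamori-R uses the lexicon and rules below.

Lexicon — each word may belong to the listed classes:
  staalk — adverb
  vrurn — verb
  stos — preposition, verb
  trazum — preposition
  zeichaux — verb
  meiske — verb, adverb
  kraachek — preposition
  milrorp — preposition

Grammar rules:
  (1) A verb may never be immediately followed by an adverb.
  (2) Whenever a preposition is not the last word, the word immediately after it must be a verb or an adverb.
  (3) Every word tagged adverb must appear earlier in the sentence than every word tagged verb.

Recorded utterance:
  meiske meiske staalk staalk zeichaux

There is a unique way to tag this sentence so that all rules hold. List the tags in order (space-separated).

Candidates per position — 1:meiske {verb,adverb}; 2:meiske {verb,adverb}; 3:staalk {adverb}; 4:staalk {adverb}; 5:zeichaux {verb}.
Position 1: verb is ruled out by rule 1; that leaves adverb.
Position 2: verb is ruled out by rule 1; that leaves adverb.
The only consistent sequence is: adverb adverb adverb adverb verb.
Checking: rule 1 ok; rule 2 ok; rule 3 ok.

adverb adverb adverb adverb verb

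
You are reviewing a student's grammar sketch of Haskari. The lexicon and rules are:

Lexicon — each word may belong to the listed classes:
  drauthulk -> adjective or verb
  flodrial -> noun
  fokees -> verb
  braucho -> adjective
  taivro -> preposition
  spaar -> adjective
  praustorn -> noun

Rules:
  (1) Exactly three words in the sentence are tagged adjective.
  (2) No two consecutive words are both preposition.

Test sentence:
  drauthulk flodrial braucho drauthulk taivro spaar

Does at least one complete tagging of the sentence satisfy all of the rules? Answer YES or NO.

YES

Candidates per position — 1:drauthulk {adjective,verb}; 2:flodrial {noun}; 3:braucho {adjective}; 4:drauthulk {adjective,verb}; 5:taivro {preposition}; 6:spaar {adjective}.
One satisfying assignment: adjective noun adjective verb preposition adjective.
Check: rule 1 holds; rule 2 holds.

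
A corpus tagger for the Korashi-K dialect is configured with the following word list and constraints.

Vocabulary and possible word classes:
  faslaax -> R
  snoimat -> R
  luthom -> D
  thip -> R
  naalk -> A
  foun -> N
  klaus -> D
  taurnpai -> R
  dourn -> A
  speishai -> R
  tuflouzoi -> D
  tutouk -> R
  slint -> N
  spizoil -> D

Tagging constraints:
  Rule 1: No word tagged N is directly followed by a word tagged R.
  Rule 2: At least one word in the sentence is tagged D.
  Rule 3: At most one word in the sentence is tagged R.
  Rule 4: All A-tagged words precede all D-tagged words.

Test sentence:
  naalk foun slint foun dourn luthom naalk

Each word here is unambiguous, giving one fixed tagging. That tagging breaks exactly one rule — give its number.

4

Fixed tagging: A N N N A D A.
Applying the rules: R1 ok, R2 ok, R3 ok, R4 fails.
Only rule 4 fails.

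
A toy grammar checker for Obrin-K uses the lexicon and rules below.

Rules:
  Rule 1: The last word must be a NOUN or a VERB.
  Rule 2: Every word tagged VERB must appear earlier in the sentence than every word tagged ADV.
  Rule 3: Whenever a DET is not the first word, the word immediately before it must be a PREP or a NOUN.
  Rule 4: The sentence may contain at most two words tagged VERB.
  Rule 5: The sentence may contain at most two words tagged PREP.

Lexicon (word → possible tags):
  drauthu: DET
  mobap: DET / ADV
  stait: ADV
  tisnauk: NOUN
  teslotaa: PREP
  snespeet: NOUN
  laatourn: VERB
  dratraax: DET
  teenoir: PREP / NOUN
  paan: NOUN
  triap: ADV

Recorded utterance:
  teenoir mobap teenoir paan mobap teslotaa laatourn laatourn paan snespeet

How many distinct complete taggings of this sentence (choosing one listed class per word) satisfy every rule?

3

Candidates per position — 1:teenoir {PREP,NOUN}; 2:mobap {DET,ADV}; 3:teenoir {PREP,NOUN}; 4:paan {NOUN}; 5:mobap {DET,ADV}; 6:teslotaa {PREP}; 7:laatourn {VERB}; 8:laatourn {VERB}; 9:paan {NOUN}; 10:snespeet {NOUN}.
There are 16 candidate sequences in total.
The sequences that satisfy every rule: PREP DET NOUN NOUN DET PREP VERB VERB NOUN NOUN; NOUN DET PREP NOUN DET PREP VERB VERB NOUN NOUN; NOUN DET NOUN NOUN DET PREP VERB VERB NOUN NOUN.
Count = 3.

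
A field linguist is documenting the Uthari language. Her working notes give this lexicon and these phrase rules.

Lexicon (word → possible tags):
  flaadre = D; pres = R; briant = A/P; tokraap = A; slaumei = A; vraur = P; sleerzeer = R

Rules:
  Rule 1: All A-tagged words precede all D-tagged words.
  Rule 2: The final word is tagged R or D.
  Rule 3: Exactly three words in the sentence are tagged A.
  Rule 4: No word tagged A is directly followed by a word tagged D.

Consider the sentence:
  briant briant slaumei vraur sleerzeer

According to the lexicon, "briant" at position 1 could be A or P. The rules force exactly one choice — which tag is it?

Candidates per position — 1:briant {A,P}; 2:briant {A,P}; 3:slaumei {A}; 4:vraur {P}; 5:sleerzeer {R}.
Position 1: P is ruled out by rule 3; that leaves A.
Position 2: P is ruled out by rule 3; that leaves A.
That leaves exactly one tagging: A A A P R.
Check: rule 1 holds; rule 2 holds; rule 3 holds; rule 4 holds.

A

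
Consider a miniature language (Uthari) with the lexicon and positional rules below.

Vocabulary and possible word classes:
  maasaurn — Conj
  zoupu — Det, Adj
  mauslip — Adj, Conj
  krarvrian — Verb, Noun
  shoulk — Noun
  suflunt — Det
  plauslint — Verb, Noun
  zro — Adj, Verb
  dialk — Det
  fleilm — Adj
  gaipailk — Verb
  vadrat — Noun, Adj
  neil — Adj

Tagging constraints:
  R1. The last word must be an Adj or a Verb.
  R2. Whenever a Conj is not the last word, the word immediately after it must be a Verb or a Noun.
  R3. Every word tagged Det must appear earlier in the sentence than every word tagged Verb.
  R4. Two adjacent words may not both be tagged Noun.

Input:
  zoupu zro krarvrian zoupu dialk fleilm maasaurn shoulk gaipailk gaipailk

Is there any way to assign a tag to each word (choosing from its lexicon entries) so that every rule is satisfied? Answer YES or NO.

Candidates per position — 1:zoupu {Det,Adj}; 2:zro {Adj,Verb}; 3:krarvrian {Verb,Noun}; 4:zoupu {Det,Adj}; 5:dialk {Det}; 6:fleilm {Adj}; 7:maasaurn {Conj}; 8:shoulk {Noun}; 9:gaipailk {Verb}; 10:gaipailk {Verb}.
One satisfying assignment: Adj Adj Noun Adj Det Adj Conj Noun Verb Verb.
Verifying each rule — rule 1 ✓; rule 2 ✓; rule 3 ✓; rule 4 ✓.

YES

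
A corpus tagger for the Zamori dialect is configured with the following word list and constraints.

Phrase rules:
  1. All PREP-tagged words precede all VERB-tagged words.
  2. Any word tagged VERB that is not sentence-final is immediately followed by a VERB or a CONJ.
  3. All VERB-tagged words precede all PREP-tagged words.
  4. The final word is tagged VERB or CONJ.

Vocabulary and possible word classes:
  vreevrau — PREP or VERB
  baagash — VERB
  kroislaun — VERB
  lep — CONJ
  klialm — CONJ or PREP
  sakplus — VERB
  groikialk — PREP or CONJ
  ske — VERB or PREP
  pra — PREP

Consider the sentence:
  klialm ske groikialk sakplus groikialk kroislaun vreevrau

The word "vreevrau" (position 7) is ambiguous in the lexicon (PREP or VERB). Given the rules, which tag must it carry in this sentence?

Candidates per position — 1:klialm {CONJ,PREP}; 2:ske {VERB,PREP}; 3:groikialk {PREP,CONJ}; 4:sakplus {VERB}; 5:groikialk {PREP,CONJ}; 6:kroislaun {VERB}; 7:vreevrau {PREP,VERB}.
Position 1: tagging it PREP would leave rule 3 unsatisfiable, so it must be CONJ.
Position 2: tagging it PREP would leave rule 3 unsatisfiable, so it must be VERB.
Position 3: tagging it PREP would leave rule 1 unsatisfiable, so it must be CONJ.
Position 5: tagging it PREP would leave rule 1 unsatisfiable, so it must be CONJ.
Position 7: tagging it PREP would leave rule 1 unsatisfiable, so it must be VERB.
So the tagging must be: CONJ VERB CONJ VERB CONJ VERB VERB.
Verifying each rule — rule 1 satisfied; rule 2 satisfied; rule 3 satisfied; rule 4 satisfied.

VERB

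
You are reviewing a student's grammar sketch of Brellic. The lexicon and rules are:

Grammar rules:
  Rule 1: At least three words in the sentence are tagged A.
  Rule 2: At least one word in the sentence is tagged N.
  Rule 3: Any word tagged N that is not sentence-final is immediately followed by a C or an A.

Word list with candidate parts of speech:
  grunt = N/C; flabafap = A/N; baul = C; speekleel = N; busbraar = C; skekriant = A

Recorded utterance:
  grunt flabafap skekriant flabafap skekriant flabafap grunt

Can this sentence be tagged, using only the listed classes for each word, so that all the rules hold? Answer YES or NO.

YES

Candidates per position — 1:grunt {N,C}; 2:flabafap {A,N}; 3:skekriant {A}; 4:flabafap {A,N}; 5:skekriant {A}; 6:flabafap {A,N}; 7:grunt {N,C}.
One satisfying assignment: N A A A A A C.
Checking: rule 1 holds; rule 2 holds; rule 3 holds.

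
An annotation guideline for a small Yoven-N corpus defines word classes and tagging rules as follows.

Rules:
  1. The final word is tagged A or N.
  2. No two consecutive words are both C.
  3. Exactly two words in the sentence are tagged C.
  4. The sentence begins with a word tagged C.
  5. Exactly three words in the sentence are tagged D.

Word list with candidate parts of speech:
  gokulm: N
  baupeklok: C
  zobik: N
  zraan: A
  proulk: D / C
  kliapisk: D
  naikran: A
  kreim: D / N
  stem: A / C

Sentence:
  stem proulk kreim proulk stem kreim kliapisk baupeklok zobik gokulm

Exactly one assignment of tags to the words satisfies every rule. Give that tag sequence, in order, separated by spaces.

Candidates per position — 1:stem {A,C}; 2:proulk {D,C}; 3:kreim {D,N}; 4:proulk {D,C}; 5:stem {A,C}; 6:kreim {D,N}; 7:kliapisk {D}; 8:baupeklok {C}; 9:zobik {N}; 10:gokulm {N}.
Position 1: A is ruled out by rule 4; that leaves C.
Position 2: C is ruled out by rule 2; that leaves D.
Position 4: C is ruled out by rule 3; that leaves D.
Position 5: C is ruled out by rule 3; that leaves A.
Position 6: D is ruled out by rule 5; that leaves N.
Position 3: D is ruled out by rule 5; that leaves N.
So the tagging must be: C D N D A N D C N N.
Rule-by-rule: rule 1 ✓; rule 2 ✓; rule 3 ✓; rule 4 ✓; rule 5 ✓.

C D N D A N D C N N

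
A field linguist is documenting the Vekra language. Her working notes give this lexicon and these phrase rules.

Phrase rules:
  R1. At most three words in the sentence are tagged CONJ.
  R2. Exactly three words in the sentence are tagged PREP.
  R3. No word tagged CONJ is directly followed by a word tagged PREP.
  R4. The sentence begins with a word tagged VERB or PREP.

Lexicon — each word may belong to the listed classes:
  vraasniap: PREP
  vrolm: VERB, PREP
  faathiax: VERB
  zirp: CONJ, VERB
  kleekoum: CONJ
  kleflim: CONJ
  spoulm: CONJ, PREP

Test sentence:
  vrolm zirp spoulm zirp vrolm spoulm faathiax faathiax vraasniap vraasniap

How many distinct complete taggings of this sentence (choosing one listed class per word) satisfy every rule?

Candidates per position — 1:vrolm {VERB,PREP}; 2:zirp {CONJ,VERB}; 3:spoulm {CONJ,PREP}; 4:zirp {CONJ,VERB}; 5:vrolm {VERB,PREP}; 6:spoulm {CONJ,PREP}; 7:faathiax {VERB}; 8:faathiax {VERB}; 9:vraasniap {PREP}; 10:vraasniap {PREP}.
There are 64 candidate sequences in total.
Checking each against the rules leaves 11 sequences.
Count = 11.

11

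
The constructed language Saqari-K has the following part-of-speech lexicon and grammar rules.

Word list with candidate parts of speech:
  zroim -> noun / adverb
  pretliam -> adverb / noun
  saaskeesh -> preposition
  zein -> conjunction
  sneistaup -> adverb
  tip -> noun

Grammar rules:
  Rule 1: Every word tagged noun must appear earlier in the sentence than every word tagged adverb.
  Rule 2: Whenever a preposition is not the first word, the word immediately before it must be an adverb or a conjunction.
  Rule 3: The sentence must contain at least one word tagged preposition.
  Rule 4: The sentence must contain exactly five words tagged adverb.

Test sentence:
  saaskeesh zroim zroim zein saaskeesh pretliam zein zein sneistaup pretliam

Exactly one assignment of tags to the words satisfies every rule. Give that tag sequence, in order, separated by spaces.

preposition adverb adverb conjunction preposition adverb conjunction conjunction adverb adverb

Candidates per position — 1:saaskeesh {preposition}; 2:zroim {noun,adverb}; 3:zroim {noun,adverb}; 4:zein {conjunction}; 5:saaskeesh {preposition}; 6:pretliam {adverb,noun}; 7:zein {conjunction}; 8:zein {conjunction}; 9:sneistaup {adverb}; 10:pretliam {adverb,noun}.
Word 2 cannot be noun — rule 4 would then fail for every completion. It is adverb.
Word 3 cannot be noun — rule 1 would then fail for every completion. It is adverb.
Word 6 cannot be noun — rule 1 would then fail for every completion. It is adverb.
Word 10 cannot be noun — rule 1 would then fail for every completion. It is adverb.
So the tagging must be: preposition adverb adverb conjunction preposition adverb conjunction conjunction adverb adverb.
Check: rule 1 holds; rule 2 holds; rule 3 holds; rule 4 holds.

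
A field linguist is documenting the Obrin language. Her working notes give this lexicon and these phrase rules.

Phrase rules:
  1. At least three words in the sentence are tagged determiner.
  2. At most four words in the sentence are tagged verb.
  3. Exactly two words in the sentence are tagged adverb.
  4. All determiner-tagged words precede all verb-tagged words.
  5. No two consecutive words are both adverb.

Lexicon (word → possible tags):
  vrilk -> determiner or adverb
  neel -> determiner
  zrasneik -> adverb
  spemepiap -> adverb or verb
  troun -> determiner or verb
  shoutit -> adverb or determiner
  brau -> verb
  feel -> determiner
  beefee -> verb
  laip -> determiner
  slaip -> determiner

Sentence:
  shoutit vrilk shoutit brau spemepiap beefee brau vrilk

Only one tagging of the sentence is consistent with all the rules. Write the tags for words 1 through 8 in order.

Candidates per position — 1:shoutit {adverb,determiner}; 2:vrilk {determiner,adverb}; 3:shoutit {adverb,determiner}; 4:brau {verb}; 5:spemepiap {adverb,verb}; 6:beefee {verb}; 7:brau {verb}; 8:vrilk {determiner,adverb}.
If word 8 were determiner, no tagging could satisfy rule 4; so word 8 is adverb.
If word 1 were adverb, no tagging could satisfy rule 1; so word 1 is determiner.
If word 2 were adverb, no tagging could satisfy rule 1; so word 2 is determiner.
If word 3 were adverb, no tagging could satisfy rule 1; so word 3 is determiner.
If word 5 were verb, no tagging could satisfy rule 3; so word 5 is adverb.
So the tagging must be: determiner determiner determiner verb adverb verb verb adverb.
Verifying each rule — rule 1 satisfied; rule 2 satisfied; rule 3 satisfied; rule 4 satisfied; rule 5 satisfied.

determiner determiner determiner verb adverb verb verb adverb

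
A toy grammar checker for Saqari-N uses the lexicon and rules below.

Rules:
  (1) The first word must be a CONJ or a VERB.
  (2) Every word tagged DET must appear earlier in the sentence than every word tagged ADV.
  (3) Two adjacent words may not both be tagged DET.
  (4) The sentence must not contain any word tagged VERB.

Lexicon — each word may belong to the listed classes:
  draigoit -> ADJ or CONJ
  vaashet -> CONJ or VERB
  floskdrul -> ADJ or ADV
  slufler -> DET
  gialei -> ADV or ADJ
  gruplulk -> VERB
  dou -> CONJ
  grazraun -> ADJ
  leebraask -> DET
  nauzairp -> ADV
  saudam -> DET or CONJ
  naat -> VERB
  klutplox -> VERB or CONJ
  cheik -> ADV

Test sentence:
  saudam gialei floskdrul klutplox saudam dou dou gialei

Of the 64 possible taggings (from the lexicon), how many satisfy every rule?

Candidates per position — 1:saudam {DET,CONJ}; 2:gialei {ADV,ADJ}; 3:floskdrul {ADJ,ADV}; 4:klutplox {VERB,CONJ}; 5:saudam {DET,CONJ}; 6:dou {CONJ}; 7:dou {CONJ}; 8:gialei {ADV,ADJ}.
There are 64 candidate sequences in total.
Checking each against the rules leaves 10 sequences.
Count = 10.

10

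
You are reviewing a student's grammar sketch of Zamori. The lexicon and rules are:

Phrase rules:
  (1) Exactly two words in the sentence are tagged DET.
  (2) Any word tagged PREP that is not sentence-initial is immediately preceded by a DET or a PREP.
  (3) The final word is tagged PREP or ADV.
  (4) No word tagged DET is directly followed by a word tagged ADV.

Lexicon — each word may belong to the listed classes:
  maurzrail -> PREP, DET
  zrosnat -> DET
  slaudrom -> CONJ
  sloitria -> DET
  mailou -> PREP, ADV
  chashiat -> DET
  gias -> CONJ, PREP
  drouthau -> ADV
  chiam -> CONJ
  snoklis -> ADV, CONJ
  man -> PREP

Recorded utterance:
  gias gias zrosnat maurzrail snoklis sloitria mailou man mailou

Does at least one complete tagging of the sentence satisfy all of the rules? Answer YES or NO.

YES

Candidates per position — 1:gias {CONJ,PREP}; 2:gias {CONJ,PREP}; 3:zrosnat {DET}; 4:maurzrail {PREP,DET}; 5:snoklis {ADV,CONJ}; 6:sloitria {DET}; 7:mailou {PREP,ADV}; 8:man {PREP}; 9:mailou {PREP,ADV}.
One satisfying assignment: PREP PREP DET PREP CONJ DET PREP PREP ADV.
Verifying each rule — rule 1 ok; rule 2 ok; rule 3 ok; rule 4 ok.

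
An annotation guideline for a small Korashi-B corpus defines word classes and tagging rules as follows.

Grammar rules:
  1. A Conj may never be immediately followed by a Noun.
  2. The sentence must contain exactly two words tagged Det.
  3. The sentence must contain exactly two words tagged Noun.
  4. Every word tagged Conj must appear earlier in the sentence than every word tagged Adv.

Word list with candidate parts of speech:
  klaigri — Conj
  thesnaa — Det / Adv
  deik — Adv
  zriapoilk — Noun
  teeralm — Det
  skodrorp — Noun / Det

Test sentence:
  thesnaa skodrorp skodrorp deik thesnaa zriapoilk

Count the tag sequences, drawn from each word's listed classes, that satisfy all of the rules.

Candidates per position — 1:thesnaa {Det,Adv}; 2:skodrorp {Noun,Det}; 3:skodrorp {Noun,Det}; 4:deik {Adv}; 5:thesnaa {Det,Adv}; 6:zriapoilk {Noun}.
There are 16 candidate sequences in total.
The sequences that satisfy every rule: Det Noun Det Adv Adv Noun; Det Det Noun Adv Adv Noun; Adv Noun Det Adv Det Noun; Adv Det Noun Adv Det Noun.
Count = 4.

4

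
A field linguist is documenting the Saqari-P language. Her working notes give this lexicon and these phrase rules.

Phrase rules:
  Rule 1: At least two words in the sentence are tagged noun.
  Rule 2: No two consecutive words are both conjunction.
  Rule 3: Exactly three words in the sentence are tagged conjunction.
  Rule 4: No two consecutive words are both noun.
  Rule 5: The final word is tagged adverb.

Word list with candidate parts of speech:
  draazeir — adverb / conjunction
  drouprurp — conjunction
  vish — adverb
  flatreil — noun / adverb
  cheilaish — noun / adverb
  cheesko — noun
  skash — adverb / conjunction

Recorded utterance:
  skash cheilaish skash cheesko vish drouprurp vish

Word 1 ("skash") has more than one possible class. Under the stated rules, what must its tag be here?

Candidates per position — 1:skash {adverb,conjunction}; 2:cheilaish {noun,adverb}; 3:skash {adverb,conjunction}; 4:cheesko {noun}; 5:vish {adverb}; 6:drouprurp {conjunction}; 7:vish {adverb}.
If word 1 were adverb, no tagging could satisfy rule 3; so word 1 is conjunction.
If word 2 were adverb, no tagging could satisfy rule 1; so word 2 is noun.
If word 3 were adverb, no tagging could satisfy rule 3; so word 3 is conjunction.
That leaves exactly one tagging: conjunction noun conjunction noun adverb conjunction adverb.
Check: rule 1 satisfied; rule 2 satisfied; rule 3 satisfied; rule 4 satisfied; rule 5 satisfied.

conjunction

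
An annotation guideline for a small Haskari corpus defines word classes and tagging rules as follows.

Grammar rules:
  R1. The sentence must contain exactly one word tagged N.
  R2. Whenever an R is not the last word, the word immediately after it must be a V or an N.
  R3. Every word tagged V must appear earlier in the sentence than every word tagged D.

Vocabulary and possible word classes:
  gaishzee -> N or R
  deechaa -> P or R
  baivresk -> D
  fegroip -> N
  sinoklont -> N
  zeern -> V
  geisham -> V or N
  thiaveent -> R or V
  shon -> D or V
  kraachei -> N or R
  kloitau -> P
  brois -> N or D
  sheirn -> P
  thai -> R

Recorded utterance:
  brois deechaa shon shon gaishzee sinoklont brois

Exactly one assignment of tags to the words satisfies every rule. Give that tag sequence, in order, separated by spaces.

Candidates per position — 1:brois {N,D}; 2:deechaa {P,R}; 3:shon {D,V}; 4:shon {D,V}; 5:gaishzee {N,R}; 6:sinoklont {N}; 7:brois {N,D}.
Position 1: tagging it N would leave rule 1 unsatisfiable, so it must be D.
Position 3: tagging it V would leave rule 3 unsatisfiable, so it must be D.
Position 4: tagging it V would leave rule 3 unsatisfiable, so it must be D.
Position 5: tagging it N would leave rule 1 unsatisfiable, so it must be R.
Position 7: tagging it N would leave rule 1 unsatisfiable, so it must be D.
Position 2: tagging it R would leave rule 2 unsatisfiable, so it must be P.
That leaves exactly one tagging: D P D D R N D.
Checking: rule 1 holds; rule 2 holds; rule 3 holds.

D P D D R N D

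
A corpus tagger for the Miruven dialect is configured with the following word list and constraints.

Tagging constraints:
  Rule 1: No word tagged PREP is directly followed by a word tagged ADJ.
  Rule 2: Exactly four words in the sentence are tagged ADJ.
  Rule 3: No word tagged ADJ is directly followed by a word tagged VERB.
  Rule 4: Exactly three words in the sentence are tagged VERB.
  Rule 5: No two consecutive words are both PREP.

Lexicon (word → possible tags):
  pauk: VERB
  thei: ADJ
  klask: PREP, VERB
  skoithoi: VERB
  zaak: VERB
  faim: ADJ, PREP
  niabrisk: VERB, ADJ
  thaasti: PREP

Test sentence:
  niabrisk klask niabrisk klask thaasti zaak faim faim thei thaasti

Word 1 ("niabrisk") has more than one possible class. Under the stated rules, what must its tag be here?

ADJ

Candidates per position — 1:niabrisk {VERB,ADJ}; 2:klask {PREP,VERB}; 3:niabrisk {VERB,ADJ}; 4:klask {PREP,VERB}; 5:thaasti {PREP}; 6:zaak {VERB}; 7:faim {ADJ,PREP}; 8:faim {ADJ,PREP}; 9:thei {ADJ}; 10:thaasti {PREP}.
Word 4 cannot be PREP — rule 5 would then fail for every completion. It is VERB.
Word 7 cannot be PREP — rule 1 would then fail for every completion. It is ADJ.
Word 8 cannot be PREP — rule 1 would then fail for every completion. It is ADJ.
Word 3 cannot be ADJ — rule 3 would then fail for every completion. It is VERB.
Word 1 cannot be VERB — rule 2 would then fail for every completion. It is ADJ.
Word 2 cannot be VERB — rule 3 would then fail for every completion. It is PREP.
The only consistent sequence is: ADJ PREP VERB VERB PREP VERB ADJ ADJ ADJ PREP.
Rule-by-rule: rule 1 satisfied; rule 2 satisfied; rule 3 satisfied; rule 4 satisfied; rule 5 satisfied.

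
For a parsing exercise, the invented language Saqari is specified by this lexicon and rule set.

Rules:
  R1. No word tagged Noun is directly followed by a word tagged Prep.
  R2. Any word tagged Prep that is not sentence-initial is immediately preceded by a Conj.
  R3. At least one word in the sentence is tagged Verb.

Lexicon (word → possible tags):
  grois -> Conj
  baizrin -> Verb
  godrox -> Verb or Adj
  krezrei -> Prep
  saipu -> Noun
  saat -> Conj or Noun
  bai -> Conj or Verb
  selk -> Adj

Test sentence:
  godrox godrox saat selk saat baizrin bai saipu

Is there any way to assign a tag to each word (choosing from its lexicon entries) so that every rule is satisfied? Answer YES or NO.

Candidates per position — 1:godrox {Verb,Adj}; 2:godrox {Verb,Adj}; 3:saat {Conj,Noun}; 4:selk {Adj}; 5:saat {Conj,Noun}; 6:baizrin {Verb}; 7:bai {Conj,Verb}; 8:saipu {Noun}.
One satisfying assignment: Adj Verb Noun Adj Noun Verb Verb Noun.
Check: rule 1 satisfied; rule 2 satisfied; rule 3 satisfied.

YES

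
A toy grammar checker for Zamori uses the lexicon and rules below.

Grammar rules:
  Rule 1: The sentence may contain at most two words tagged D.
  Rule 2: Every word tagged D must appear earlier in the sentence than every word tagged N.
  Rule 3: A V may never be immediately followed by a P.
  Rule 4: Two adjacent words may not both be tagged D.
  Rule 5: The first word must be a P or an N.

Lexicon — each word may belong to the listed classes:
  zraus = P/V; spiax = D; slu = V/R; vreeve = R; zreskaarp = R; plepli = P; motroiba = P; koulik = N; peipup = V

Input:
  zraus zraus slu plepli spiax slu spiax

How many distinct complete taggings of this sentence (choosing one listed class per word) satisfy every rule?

Candidates per position — 1:zraus {P,V}; 2:zraus {P,V}; 3:slu {V,R}; 4:plepli {P}; 5:spiax {D}; 6:slu {V,R}; 7:spiax {D}.
There are 16 candidate sequences in total.
The sequences that satisfy every rule: P P R P D V D; P P R P D R D; P V R P D V D; P V R P D R D.
Count = 4.

4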